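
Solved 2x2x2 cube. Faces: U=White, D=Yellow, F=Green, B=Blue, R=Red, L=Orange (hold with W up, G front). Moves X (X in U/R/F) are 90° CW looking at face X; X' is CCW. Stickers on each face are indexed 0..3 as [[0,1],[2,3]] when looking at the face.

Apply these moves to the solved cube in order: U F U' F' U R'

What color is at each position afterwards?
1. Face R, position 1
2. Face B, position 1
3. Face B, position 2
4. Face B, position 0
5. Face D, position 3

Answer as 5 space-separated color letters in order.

Answer: R O Y Y G

Derivation:
After move 1 (U): U=WWWW F=RRGG R=BBRR B=OOBB L=GGOO
After move 2 (F): F=GRGR U=WWOG R=WBWR D=RBYY L=GYOY
After move 3 (U'): U=WGWO F=GYGR R=GRWR B=WBBB L=OOOY
After move 4 (F'): F=YRGG U=WGGW R=BRRR D=OYYY L=OOOW
After move 5 (U): U=GWWG F=BRGG R=WBRR B=OOBB L=YROW
After move 6 (R'): R=BRWR U=GBWO F=BWGG D=ORYG B=YOYB
Query 1: R[1] = R
Query 2: B[1] = O
Query 3: B[2] = Y
Query 4: B[0] = Y
Query 5: D[3] = G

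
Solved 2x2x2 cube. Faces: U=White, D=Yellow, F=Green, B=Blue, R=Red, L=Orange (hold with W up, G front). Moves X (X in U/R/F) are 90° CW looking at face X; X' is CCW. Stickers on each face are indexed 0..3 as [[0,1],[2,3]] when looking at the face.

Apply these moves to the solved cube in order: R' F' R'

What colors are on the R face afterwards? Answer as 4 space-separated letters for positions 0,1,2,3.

After move 1 (R'): R=RRRR U=WBWB F=GWGW D=YGYG B=YBYB
After move 2 (F'): F=WWGG U=WBRR R=GRYR D=OOYG L=OBOW
After move 3 (R'): R=RRGY U=WYRY F=WBGR D=OWYG B=GBOB
Query: R face = RRGY

Answer: R R G Y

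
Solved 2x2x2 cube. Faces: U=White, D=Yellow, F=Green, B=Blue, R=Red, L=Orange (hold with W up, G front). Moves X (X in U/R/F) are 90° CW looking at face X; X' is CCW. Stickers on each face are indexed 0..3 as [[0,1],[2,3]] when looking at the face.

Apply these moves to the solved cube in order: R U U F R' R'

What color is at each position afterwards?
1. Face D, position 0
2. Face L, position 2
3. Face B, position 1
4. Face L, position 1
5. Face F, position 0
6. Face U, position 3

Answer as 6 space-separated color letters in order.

Answer: R O Y Y G B

Derivation:
After move 1 (R): R=RRRR U=WGWG F=GYGY D=YBYB B=WBWB
After move 2 (U): U=WWGG F=RRGY R=WBRR B=OOWB L=GYOO
After move 3 (U): U=GWGW F=WBGY R=OORR B=GYWB L=RROO
After move 4 (F): F=GWYB U=GWOR R=GOWR D=ROYB L=RYOB
After move 5 (R'): R=ORGW U=GWOG F=GWYR D=RWYB B=BYOB
After move 6 (R'): R=RWOG U=GOOB F=GWYG D=RWYR B=BYWB
Query 1: D[0] = R
Query 2: L[2] = O
Query 3: B[1] = Y
Query 4: L[1] = Y
Query 5: F[0] = G
Query 6: U[3] = B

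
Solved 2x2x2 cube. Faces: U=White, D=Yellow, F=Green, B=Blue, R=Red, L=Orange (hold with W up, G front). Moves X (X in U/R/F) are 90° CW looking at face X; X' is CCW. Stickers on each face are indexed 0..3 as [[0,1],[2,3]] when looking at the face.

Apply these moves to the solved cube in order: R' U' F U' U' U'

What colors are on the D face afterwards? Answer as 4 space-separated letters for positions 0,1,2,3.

After move 1 (R'): R=RRRR U=WBWB F=GWGW D=YGYG B=YBYB
After move 2 (U'): U=BBWW F=OOGW R=GWRR B=RRYB L=YBOO
After move 3 (F): F=GOWO U=BBOB R=WWWR D=RGYG L=YYOG
After move 4 (U'): U=BBBO F=YYWO R=GOWR B=WWYB L=RROG
After move 5 (U'): U=BOBB F=RRWO R=YYWR B=GOYB L=WWOG
After move 6 (U'): U=OBBB F=WWWO R=RRWR B=YYYB L=GOOG
Query: D face = RGYG

Answer: R G Y G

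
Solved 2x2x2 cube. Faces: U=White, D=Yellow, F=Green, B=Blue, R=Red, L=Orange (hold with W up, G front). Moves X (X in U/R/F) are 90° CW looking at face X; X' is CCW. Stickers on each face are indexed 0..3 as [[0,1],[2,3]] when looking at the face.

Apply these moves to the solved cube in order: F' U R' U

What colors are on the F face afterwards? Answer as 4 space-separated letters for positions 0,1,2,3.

Answer: B R G W

Derivation:
After move 1 (F'): F=GGGG U=WWRR R=YRYR D=OOYY L=OWOW
After move 2 (U): U=RWRW F=YRGG R=BBYR B=OWBB L=GGOW
After move 3 (R'): R=BRBY U=RBRO F=YWGW D=ORYG B=YWOB
After move 4 (U): U=RROB F=BRGW R=YWBY B=GGOB L=YWOW
Query: F face = BRGW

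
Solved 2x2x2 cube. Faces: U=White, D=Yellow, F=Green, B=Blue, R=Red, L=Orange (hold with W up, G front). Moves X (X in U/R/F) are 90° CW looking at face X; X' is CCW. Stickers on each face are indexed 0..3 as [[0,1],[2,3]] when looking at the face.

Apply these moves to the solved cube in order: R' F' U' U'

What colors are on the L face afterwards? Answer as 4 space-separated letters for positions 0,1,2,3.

Answer: G R O W

Derivation:
After move 1 (R'): R=RRRR U=WBWB F=GWGW D=YGYG B=YBYB
After move 2 (F'): F=WWGG U=WBRR R=GRYR D=OOYG L=OBOW
After move 3 (U'): U=BRWR F=OBGG R=WWYR B=GRYB L=YBOW
After move 4 (U'): U=RRBW F=YBGG R=OBYR B=WWYB L=GROW
Query: L face = GROW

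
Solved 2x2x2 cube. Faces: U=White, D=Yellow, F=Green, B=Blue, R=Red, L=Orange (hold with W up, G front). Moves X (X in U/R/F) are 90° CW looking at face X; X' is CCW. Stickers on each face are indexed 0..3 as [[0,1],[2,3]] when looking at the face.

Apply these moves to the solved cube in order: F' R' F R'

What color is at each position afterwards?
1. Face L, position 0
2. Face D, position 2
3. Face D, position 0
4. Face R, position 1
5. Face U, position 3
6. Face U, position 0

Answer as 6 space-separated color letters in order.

Answer: O Y Y Y Y W

Derivation:
After move 1 (F'): F=GGGG U=WWRR R=YRYR D=OOYY L=OWOW
After move 2 (R'): R=RRYY U=WBRB F=GWGR D=OGYG B=YBOB
After move 3 (F): F=GGRW U=WBWW R=RRBY D=YRYG L=OOOG
After move 4 (R'): R=RYRB U=WOWY F=GBRW D=YGYW B=GBRB
Query 1: L[0] = O
Query 2: D[2] = Y
Query 3: D[0] = Y
Query 4: R[1] = Y
Query 5: U[3] = Y
Query 6: U[0] = W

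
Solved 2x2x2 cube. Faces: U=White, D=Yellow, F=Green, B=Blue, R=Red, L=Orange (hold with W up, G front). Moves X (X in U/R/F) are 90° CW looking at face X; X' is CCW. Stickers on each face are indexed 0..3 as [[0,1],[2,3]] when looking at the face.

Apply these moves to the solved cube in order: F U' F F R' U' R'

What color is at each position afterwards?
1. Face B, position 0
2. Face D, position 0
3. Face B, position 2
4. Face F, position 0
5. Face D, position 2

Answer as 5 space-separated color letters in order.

After move 1 (F): F=GGGG U=WWOO R=WRWR D=RRYY L=OYOY
After move 2 (U'): U=WOWO F=OYGG R=GGWR B=WRBB L=BBOY
After move 3 (F): F=GOGY U=WOYB R=WGOR D=WGYY L=BROR
After move 4 (F): F=GGYO U=WORR R=YGBR D=OWYY L=BWOG
After move 5 (R'): R=GRYB U=WBRW F=GOYR D=OGYO B=YRWB
After move 6 (U'): U=BWWR F=BWYR R=GOYB B=GRWB L=YROG
After move 7 (R'): R=OBGY U=BWWG F=BWYR D=OWYR B=ORGB
Query 1: B[0] = O
Query 2: D[0] = O
Query 3: B[2] = G
Query 4: F[0] = B
Query 5: D[2] = Y

Answer: O O G B Y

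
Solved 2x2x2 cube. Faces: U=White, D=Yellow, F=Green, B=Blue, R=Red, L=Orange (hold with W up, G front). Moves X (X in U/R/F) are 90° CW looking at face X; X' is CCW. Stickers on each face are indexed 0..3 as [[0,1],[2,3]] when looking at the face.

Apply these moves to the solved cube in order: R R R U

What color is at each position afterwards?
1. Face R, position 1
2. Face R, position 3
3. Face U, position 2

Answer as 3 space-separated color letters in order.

Answer: B R B

Derivation:
After move 1 (R): R=RRRR U=WGWG F=GYGY D=YBYB B=WBWB
After move 2 (R): R=RRRR U=WYWY F=GBGB D=YWYW B=GBGB
After move 3 (R): R=RRRR U=WBWB F=GWGW D=YGYG B=YBYB
After move 4 (U): U=WWBB F=RRGW R=YBRR B=OOYB L=GWOO
Query 1: R[1] = B
Query 2: R[3] = R
Query 3: U[2] = B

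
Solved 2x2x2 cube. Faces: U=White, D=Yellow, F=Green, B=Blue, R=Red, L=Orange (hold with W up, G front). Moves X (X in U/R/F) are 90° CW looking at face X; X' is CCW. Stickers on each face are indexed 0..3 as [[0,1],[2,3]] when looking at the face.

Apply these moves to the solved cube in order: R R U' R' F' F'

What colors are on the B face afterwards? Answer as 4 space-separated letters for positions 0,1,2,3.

After move 1 (R): R=RRRR U=WGWG F=GYGY D=YBYB B=WBWB
After move 2 (R): R=RRRR U=WYWY F=GBGB D=YWYW B=GBGB
After move 3 (U'): U=YYWW F=OOGB R=GBRR B=RRGB L=GBOO
After move 4 (R'): R=BRGR U=YGWR F=OYGW D=YOYB B=WRWB
After move 5 (F'): F=YWOG U=YGBG R=ORYR D=BOYB L=GROW
After move 6 (F'): F=WGYO U=YGOY R=ORBR D=RWYB L=GGOB
Query: B face = WRWB

Answer: W R W B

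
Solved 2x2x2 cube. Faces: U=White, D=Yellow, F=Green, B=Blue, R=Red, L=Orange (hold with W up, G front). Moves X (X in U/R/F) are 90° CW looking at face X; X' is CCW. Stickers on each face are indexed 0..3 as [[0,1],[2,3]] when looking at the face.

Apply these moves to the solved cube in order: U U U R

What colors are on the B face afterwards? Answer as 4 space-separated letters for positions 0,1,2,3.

Answer: W R W B

Derivation:
After move 1 (U): U=WWWW F=RRGG R=BBRR B=OOBB L=GGOO
After move 2 (U): U=WWWW F=BBGG R=OORR B=GGBB L=RROO
After move 3 (U): U=WWWW F=OOGG R=GGRR B=RRBB L=BBOO
After move 4 (R): R=RGRG U=WOWG F=OYGY D=YBYR B=WRWB
Query: B face = WRWB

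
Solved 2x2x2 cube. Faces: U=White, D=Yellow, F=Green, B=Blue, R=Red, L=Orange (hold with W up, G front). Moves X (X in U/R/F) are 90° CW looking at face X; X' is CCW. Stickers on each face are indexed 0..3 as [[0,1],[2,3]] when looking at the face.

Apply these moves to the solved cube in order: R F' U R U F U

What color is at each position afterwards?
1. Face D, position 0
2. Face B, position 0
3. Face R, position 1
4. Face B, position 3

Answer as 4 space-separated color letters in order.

Answer: R B Y B

Derivation:
After move 1 (R): R=RRRR U=WGWG F=GYGY D=YBYB B=WBWB
After move 2 (F'): F=YYGG U=WGRR R=BRYR D=OOYB L=OGOW
After move 3 (U): U=RWRG F=BRGG R=WBYR B=OGWB L=YYOW
After move 4 (R): R=YWRB U=RRRG F=BOGB D=OWYO B=GGWB
After move 5 (U): U=RRGR F=YWGB R=GGRB B=YYWB L=BOOW
After move 6 (F): F=GYBW U=RRWO R=GGRB D=RGYO L=BOOW
After move 7 (U): U=WROR F=GGBW R=YYRB B=BOWB L=GYOW
Query 1: D[0] = R
Query 2: B[0] = B
Query 3: R[1] = Y
Query 4: B[3] = B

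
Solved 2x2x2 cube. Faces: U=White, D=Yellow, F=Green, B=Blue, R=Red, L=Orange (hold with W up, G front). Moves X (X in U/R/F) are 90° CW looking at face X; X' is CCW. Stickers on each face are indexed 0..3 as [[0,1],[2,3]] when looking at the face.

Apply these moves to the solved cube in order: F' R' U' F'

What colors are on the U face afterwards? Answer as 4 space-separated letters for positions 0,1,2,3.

Answer: B B G Y

Derivation:
After move 1 (F'): F=GGGG U=WWRR R=YRYR D=OOYY L=OWOW
After move 2 (R'): R=RRYY U=WBRB F=GWGR D=OGYG B=YBOB
After move 3 (U'): U=BBWR F=OWGR R=GWYY B=RROB L=YBOW
After move 4 (F'): F=WROG U=BBGY R=GWOY D=BWYG L=YROW
Query: U face = BBGY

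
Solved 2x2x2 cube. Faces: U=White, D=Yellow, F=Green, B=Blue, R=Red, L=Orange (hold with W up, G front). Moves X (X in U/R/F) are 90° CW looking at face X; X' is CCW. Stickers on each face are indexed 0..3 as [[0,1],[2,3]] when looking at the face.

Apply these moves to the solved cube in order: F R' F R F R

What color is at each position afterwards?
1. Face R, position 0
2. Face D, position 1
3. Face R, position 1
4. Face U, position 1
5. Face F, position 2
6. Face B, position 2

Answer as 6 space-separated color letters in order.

After move 1 (F): F=GGGG U=WWOO R=WRWR D=RRYY L=OYOY
After move 2 (R'): R=RRWW U=WBOB F=GWGO D=RGYG B=YBRB
After move 3 (F): F=GGOW U=WBYY R=ORBW D=WRYG L=OROG
After move 4 (R): R=BOWR U=WGYW F=GROG D=WRYY B=YBBB
After move 5 (F): F=OGGR U=WGGR R=YOWR D=WBYY L=OWOR
After move 6 (R): R=WYRO U=WGGR F=OBGY D=WBYY B=RBGB
Query 1: R[0] = W
Query 2: D[1] = B
Query 3: R[1] = Y
Query 4: U[1] = G
Query 5: F[2] = G
Query 6: B[2] = G

Answer: W B Y G G G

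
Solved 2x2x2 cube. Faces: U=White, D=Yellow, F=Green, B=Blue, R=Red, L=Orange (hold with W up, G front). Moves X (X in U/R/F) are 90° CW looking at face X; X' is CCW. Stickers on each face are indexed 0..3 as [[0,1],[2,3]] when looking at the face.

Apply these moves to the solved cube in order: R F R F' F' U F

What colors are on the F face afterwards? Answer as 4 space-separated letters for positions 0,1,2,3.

Answer: R B G W

Derivation:
After move 1 (R): R=RRRR U=WGWG F=GYGY D=YBYB B=WBWB
After move 2 (F): F=GGYY U=WGOO R=WRGR D=RRYB L=OYOB
After move 3 (R): R=GWRR U=WGOY F=GRYB D=RWYW B=OBGB
After move 4 (F'): F=RBGY U=WGGR R=WWRR D=YBYW L=OYOO
After move 5 (F'): F=BYRG U=WGWR R=BWYR D=YOYW L=OROG
After move 6 (U): U=WWRG F=BWRG R=OBYR B=ORGB L=BYOG
After move 7 (F): F=RBGW U=WWGY R=RBGR D=YOYW L=BYOO
Query: F face = RBGW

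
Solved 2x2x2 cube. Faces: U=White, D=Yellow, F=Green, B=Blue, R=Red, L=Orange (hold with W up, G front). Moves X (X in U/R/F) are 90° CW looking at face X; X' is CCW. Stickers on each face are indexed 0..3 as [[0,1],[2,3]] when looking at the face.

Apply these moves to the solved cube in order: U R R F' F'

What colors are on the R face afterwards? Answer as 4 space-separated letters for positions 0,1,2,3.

After move 1 (U): U=WWWW F=RRGG R=BBRR B=OOBB L=GGOO
After move 2 (R): R=RBRB U=WRWG F=RYGY D=YBYO B=WOWB
After move 3 (R): R=RRBB U=WYWY F=RBGO D=YWYW B=GORB
After move 4 (F'): F=BORG U=WYRB R=WRYB D=GOYW L=GYOW
After move 5 (F'): F=OGBR U=WYWY R=ORGB D=YWYW L=GBOR
Query: R face = ORGB

Answer: O R G B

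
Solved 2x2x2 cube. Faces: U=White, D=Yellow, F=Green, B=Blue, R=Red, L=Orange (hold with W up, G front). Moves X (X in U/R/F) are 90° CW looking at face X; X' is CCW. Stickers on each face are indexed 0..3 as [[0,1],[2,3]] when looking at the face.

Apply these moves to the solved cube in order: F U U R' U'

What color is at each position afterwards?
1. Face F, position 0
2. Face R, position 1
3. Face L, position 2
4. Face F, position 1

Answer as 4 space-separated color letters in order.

Answer: W O O R

Derivation:
After move 1 (F): F=GGGG U=WWOO R=WRWR D=RRYY L=OYOY
After move 2 (U): U=OWOW F=WRGG R=BBWR B=OYBB L=GGOY
After move 3 (U): U=OOWW F=BBGG R=OYWR B=GGBB L=WROY
After move 4 (R'): R=YROW U=OBWG F=BOGW D=RBYG B=YGRB
After move 5 (U'): U=BGOW F=WRGW R=BOOW B=YRRB L=YGOY
Query 1: F[0] = W
Query 2: R[1] = O
Query 3: L[2] = O
Query 4: F[1] = R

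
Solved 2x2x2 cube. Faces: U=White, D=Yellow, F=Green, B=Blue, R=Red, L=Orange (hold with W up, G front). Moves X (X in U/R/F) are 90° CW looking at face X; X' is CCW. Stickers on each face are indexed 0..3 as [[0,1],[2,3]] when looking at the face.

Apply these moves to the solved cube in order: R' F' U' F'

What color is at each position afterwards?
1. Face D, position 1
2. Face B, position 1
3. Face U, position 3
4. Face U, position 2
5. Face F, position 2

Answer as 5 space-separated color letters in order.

Answer: W R Y W O

Derivation:
After move 1 (R'): R=RRRR U=WBWB F=GWGW D=YGYG B=YBYB
After move 2 (F'): F=WWGG U=WBRR R=GRYR D=OOYG L=OBOW
After move 3 (U'): U=BRWR F=OBGG R=WWYR B=GRYB L=YBOW
After move 4 (F'): F=BGOG U=BRWY R=OWOR D=BWYG L=YROW
Query 1: D[1] = W
Query 2: B[1] = R
Query 3: U[3] = Y
Query 4: U[2] = W
Query 5: F[2] = O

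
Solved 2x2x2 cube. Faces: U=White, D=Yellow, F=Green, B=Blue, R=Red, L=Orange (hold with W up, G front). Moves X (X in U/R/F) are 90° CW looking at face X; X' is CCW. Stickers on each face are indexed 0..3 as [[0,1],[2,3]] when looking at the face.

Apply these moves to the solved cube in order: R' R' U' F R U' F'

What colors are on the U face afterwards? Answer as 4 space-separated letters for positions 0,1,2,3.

After move 1 (R'): R=RRRR U=WBWB F=GWGW D=YGYG B=YBYB
After move 2 (R'): R=RRRR U=WYWY F=GBGB D=YWYW B=GBGB
After move 3 (U'): U=YYWW F=OOGB R=GBRR B=RRGB L=GBOO
After move 4 (F): F=GOBO U=YYOB R=WBWR D=RGYW L=GYOW
After move 5 (R): R=WWRB U=YOOO F=GGBW D=RGYR B=BRYB
After move 6 (U'): U=OOYO F=GYBW R=GGRB B=WWYB L=BROW
After move 7 (F'): F=YWGB U=OOGR R=GGRB D=RWYR L=BOOY
Query: U face = OOGR

Answer: O O G R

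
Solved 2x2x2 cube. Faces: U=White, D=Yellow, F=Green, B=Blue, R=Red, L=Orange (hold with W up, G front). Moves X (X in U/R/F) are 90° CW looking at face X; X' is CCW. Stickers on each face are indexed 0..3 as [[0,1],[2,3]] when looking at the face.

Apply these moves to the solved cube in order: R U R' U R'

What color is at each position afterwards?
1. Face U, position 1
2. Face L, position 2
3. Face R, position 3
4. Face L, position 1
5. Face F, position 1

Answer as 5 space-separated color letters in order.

Answer: B O W W W

Derivation:
After move 1 (R): R=RRRR U=WGWG F=GYGY D=YBYB B=WBWB
After move 2 (U): U=WWGG F=RRGY R=WBRR B=OOWB L=GYOO
After move 3 (R'): R=BRWR U=WWGO F=RWGG D=YRYY B=BOBB
After move 4 (U): U=GWOW F=BRGG R=BOWR B=GYBB L=RWOO
After move 5 (R'): R=ORBW U=GBOG F=BWGW D=YRYG B=YYRB
Query 1: U[1] = B
Query 2: L[2] = O
Query 3: R[3] = W
Query 4: L[1] = W
Query 5: F[1] = W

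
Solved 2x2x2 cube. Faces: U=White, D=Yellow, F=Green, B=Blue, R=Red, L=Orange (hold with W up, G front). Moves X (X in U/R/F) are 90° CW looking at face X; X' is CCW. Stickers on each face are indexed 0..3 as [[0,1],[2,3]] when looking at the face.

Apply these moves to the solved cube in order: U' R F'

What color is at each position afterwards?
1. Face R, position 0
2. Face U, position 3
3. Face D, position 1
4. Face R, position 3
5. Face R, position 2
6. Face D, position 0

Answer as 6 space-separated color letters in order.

After move 1 (U'): U=WWWW F=OOGG R=GGRR B=RRBB L=BBOO
After move 2 (R): R=RGRG U=WOWG F=OYGY D=YBYR B=WRWB
After move 3 (F'): F=YYOG U=WORR R=BGYG D=BOYR L=BGOW
Query 1: R[0] = B
Query 2: U[3] = R
Query 3: D[1] = O
Query 4: R[3] = G
Query 5: R[2] = Y
Query 6: D[0] = B

Answer: B R O G Y B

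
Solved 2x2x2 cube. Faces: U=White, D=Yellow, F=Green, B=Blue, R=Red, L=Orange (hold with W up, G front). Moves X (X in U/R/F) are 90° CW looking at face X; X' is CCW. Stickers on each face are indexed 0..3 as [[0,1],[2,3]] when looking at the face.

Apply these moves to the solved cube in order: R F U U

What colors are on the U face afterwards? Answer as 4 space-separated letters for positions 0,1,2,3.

Answer: O O G W

Derivation:
After move 1 (R): R=RRRR U=WGWG F=GYGY D=YBYB B=WBWB
After move 2 (F): F=GGYY U=WGOO R=WRGR D=RRYB L=OYOB
After move 3 (U): U=OWOG F=WRYY R=WBGR B=OYWB L=GGOB
After move 4 (U): U=OOGW F=WBYY R=OYGR B=GGWB L=WROB
Query: U face = OOGW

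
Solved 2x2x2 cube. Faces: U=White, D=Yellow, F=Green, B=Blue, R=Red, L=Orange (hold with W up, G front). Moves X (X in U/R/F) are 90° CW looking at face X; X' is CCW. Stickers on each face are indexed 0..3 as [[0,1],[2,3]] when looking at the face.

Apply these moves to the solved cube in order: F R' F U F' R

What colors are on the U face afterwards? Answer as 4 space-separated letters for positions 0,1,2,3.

Answer: Y W Y O

Derivation:
After move 1 (F): F=GGGG U=WWOO R=WRWR D=RRYY L=OYOY
After move 2 (R'): R=RRWW U=WBOB F=GWGO D=RGYG B=YBRB
After move 3 (F): F=GGOW U=WBYY R=ORBW D=WRYG L=OROG
After move 4 (U): U=YWYB F=OROW R=YBBW B=ORRB L=GGOG
After move 5 (F'): F=RWOO U=YWYB R=RBWW D=GGYG L=GBOY
After move 6 (R): R=WRWB U=YWYO F=RGOG D=GRYO B=BRWB
Query: U face = YWYO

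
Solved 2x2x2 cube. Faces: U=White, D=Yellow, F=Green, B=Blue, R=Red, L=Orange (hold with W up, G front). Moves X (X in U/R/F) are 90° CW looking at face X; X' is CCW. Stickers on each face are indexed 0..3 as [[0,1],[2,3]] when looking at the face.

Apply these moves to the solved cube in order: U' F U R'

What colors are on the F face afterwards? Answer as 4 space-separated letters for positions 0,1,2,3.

After move 1 (U'): U=WWWW F=OOGG R=GGRR B=RRBB L=BBOO
After move 2 (F): F=GOGO U=WWOB R=WGWR D=RGYY L=BYOY
After move 3 (U): U=OWBW F=WGGO R=RRWR B=BYBB L=GOOY
After move 4 (R'): R=RRRW U=OBBB F=WWGW D=RGYO B=YYGB
Query: F face = WWGW

Answer: W W G W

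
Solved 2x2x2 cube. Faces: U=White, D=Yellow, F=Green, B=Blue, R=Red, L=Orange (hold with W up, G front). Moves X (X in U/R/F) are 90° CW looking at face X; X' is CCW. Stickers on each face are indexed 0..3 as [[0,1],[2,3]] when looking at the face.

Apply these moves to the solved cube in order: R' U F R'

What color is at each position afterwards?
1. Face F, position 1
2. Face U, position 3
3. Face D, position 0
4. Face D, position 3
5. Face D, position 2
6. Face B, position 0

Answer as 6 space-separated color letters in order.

Answer: W O R R Y G

Derivation:
After move 1 (R'): R=RRRR U=WBWB F=GWGW D=YGYG B=YBYB
After move 2 (U): U=WWBB F=RRGW R=YBRR B=OOYB L=GWOO
After move 3 (F): F=GRWR U=WWOW R=BBBR D=RYYG L=GYOG
After move 4 (R'): R=BRBB U=WYOO F=GWWW D=RRYR B=GOYB
Query 1: F[1] = W
Query 2: U[3] = O
Query 3: D[0] = R
Query 4: D[3] = R
Query 5: D[2] = Y
Query 6: B[0] = G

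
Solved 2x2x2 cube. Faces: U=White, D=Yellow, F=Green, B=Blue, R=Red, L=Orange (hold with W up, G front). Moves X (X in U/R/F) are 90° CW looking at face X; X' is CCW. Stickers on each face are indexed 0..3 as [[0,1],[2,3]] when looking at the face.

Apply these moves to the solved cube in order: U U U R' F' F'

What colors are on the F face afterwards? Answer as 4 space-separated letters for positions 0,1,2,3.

Answer: W G W O

Derivation:
After move 1 (U): U=WWWW F=RRGG R=BBRR B=OOBB L=GGOO
After move 2 (U): U=WWWW F=BBGG R=OORR B=GGBB L=RROO
After move 3 (U): U=WWWW F=OOGG R=GGRR B=RRBB L=BBOO
After move 4 (R'): R=GRGR U=WBWR F=OWGW D=YOYG B=YRYB
After move 5 (F'): F=WWOG U=WBGG R=ORYR D=BOYG L=BROW
After move 6 (F'): F=WGWO U=WBOY R=ORBR D=RWYG L=BGOG
Query: F face = WGWO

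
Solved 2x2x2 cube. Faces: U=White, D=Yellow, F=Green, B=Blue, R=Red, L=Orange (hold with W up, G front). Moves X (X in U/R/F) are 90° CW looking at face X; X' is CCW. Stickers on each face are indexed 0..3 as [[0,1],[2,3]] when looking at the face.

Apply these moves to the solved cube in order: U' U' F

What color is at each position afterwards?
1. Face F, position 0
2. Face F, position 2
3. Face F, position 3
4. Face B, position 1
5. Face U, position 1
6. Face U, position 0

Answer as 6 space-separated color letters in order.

Answer: G G B G W W

Derivation:
After move 1 (U'): U=WWWW F=OOGG R=GGRR B=RRBB L=BBOO
After move 2 (U'): U=WWWW F=BBGG R=OORR B=GGBB L=RROO
After move 3 (F): F=GBGB U=WWOR R=WOWR D=ROYY L=RYOY
Query 1: F[0] = G
Query 2: F[2] = G
Query 3: F[3] = B
Query 4: B[1] = G
Query 5: U[1] = W
Query 6: U[0] = W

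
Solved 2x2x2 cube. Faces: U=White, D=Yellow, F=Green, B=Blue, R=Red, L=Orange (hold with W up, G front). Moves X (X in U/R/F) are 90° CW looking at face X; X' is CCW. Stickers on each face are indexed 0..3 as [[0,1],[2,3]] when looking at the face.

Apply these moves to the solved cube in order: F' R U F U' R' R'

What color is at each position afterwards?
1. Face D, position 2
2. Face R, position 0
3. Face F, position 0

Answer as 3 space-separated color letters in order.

Answer: Y R G

Derivation:
After move 1 (F'): F=GGGG U=WWRR R=YRYR D=OOYY L=OWOW
After move 2 (R): R=YYRR U=WGRG F=GOGY D=OBYB B=RBWB
After move 3 (U): U=RWGG F=YYGY R=RBRR B=OWWB L=GOOW
After move 4 (F): F=GYYY U=RWWO R=GBGR D=RRYB L=GOOB
After move 5 (U'): U=WORW F=GOYY R=GYGR B=GBWB L=OWOB
After move 6 (R'): R=YRGG U=WWRG F=GOYW D=ROYY B=BBRB
After move 7 (R'): R=RGYG U=WRRB F=GWYG D=ROYW B=YBOB
Query 1: D[2] = Y
Query 2: R[0] = R
Query 3: F[0] = G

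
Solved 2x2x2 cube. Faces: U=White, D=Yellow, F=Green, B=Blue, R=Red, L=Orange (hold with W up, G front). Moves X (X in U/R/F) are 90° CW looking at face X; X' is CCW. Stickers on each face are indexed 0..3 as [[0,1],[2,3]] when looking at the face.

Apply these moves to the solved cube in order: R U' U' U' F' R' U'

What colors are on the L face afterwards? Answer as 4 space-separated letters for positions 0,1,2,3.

After move 1 (R): R=RRRR U=WGWG F=GYGY D=YBYB B=WBWB
After move 2 (U'): U=GGWW F=OOGY R=GYRR B=RRWB L=WBOO
After move 3 (U'): U=GWGW F=WBGY R=OORR B=GYWB L=RROO
After move 4 (U'): U=WWGG F=RRGY R=WBRR B=OOWB L=GYOO
After move 5 (F'): F=RYRG U=WWWR R=BBYR D=YOYB L=GGOG
After move 6 (R'): R=BRBY U=WWWO F=RWRR D=YYYG B=BOOB
After move 7 (U'): U=WOWW F=GGRR R=RWBY B=BROB L=BOOG
Query: L face = BOOG

Answer: B O O G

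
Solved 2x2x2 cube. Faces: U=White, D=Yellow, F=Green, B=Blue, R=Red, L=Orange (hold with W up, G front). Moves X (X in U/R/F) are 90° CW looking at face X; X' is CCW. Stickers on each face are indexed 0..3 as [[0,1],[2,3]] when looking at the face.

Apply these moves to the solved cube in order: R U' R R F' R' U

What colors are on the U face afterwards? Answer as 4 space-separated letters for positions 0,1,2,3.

Answer: R G Y O

Derivation:
After move 1 (R): R=RRRR U=WGWG F=GYGY D=YBYB B=WBWB
After move 2 (U'): U=GGWW F=OOGY R=GYRR B=RRWB L=WBOO
After move 3 (R): R=RGRY U=GOWY F=OBGB D=YWYR B=WRGB
After move 4 (R): R=RRYG U=GBWB F=OWGR D=YGYW B=YROB
After move 5 (F'): F=WROG U=GBRY R=GRYG D=BOYW L=WBOW
After move 6 (R'): R=RGGY U=GORY F=WBOY D=BRYG B=WROB
After move 7 (U): U=RGYO F=RGOY R=WRGY B=WBOB L=WBOW
Query: U face = RGYO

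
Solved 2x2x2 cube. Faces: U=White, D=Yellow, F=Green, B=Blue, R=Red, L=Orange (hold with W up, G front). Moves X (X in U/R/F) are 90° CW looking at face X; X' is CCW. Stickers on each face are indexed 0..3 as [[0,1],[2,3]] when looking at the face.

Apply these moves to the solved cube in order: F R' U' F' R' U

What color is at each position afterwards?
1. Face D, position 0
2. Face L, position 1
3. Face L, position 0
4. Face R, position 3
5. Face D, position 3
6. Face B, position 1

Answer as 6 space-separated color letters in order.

After move 1 (F): F=GGGG U=WWOO R=WRWR D=RRYY L=OYOY
After move 2 (R'): R=RRWW U=WBOB F=GWGO D=RGYG B=YBRB
After move 3 (U'): U=BBWO F=OYGO R=GWWW B=RRRB L=YBOY
After move 4 (F'): F=YOOG U=BBGW R=GWRW D=BYYG L=YOOW
After move 5 (R'): R=WWGR U=BRGR F=YBOW D=BOYG B=GRYB
After move 6 (U): U=GBRR F=WWOW R=GRGR B=YOYB L=YBOW
Query 1: D[0] = B
Query 2: L[1] = B
Query 3: L[0] = Y
Query 4: R[3] = R
Query 5: D[3] = G
Query 6: B[1] = O

Answer: B B Y R G O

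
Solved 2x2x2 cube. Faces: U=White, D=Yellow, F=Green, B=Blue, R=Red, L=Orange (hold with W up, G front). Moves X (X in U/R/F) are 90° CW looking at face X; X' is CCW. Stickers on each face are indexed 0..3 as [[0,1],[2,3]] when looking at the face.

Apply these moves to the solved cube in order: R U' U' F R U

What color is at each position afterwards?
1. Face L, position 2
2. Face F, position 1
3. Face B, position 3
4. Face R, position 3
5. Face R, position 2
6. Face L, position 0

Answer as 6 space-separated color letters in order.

After move 1 (R): R=RRRR U=WGWG F=GYGY D=YBYB B=WBWB
After move 2 (U'): U=GGWW F=OOGY R=GYRR B=RRWB L=WBOO
After move 3 (U'): U=GWGW F=WBGY R=OORR B=GYWB L=RROO
After move 4 (F): F=GWYB U=GWOR R=GOWR D=ROYB L=RYOB
After move 5 (R): R=WGRO U=GWOB F=GOYB D=RWYG B=RYWB
After move 6 (U): U=OGBW F=WGYB R=RYRO B=RYWB L=GOOB
Query 1: L[2] = O
Query 2: F[1] = G
Query 3: B[3] = B
Query 4: R[3] = O
Query 5: R[2] = R
Query 6: L[0] = G

Answer: O G B O R G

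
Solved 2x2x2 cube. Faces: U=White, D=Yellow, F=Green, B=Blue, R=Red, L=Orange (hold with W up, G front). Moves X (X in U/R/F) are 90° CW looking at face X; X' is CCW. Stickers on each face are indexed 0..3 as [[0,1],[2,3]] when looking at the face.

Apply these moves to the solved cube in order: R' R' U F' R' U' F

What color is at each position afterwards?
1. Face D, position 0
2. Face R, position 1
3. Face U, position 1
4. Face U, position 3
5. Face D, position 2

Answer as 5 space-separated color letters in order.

Answer: W W O O Y

Derivation:
After move 1 (R'): R=RRRR U=WBWB F=GWGW D=YGYG B=YBYB
After move 2 (R'): R=RRRR U=WYWY F=GBGB D=YWYW B=GBGB
After move 3 (U): U=WWYY F=RRGB R=GBRR B=OOGB L=GBOO
After move 4 (F'): F=RBRG U=WWGR R=WBYR D=BOYW L=GYOY
After move 5 (R'): R=BRWY U=WGGO F=RWRR D=BBYG B=WOOB
After move 6 (U'): U=GOWG F=GYRR R=RWWY B=BROB L=WOOY
After move 7 (F): F=RGRY U=GOYO R=WWGY D=WRYG L=WBOB
Query 1: D[0] = W
Query 2: R[1] = W
Query 3: U[1] = O
Query 4: U[3] = O
Query 5: D[2] = Y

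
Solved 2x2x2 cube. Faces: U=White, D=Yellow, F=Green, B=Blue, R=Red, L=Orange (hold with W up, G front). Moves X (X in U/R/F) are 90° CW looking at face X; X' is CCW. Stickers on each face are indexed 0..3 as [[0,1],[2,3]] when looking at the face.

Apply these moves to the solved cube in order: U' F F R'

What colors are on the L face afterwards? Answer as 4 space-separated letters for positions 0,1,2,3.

After move 1 (U'): U=WWWW F=OOGG R=GGRR B=RRBB L=BBOO
After move 2 (F): F=GOGO U=WWOB R=WGWR D=RGYY L=BYOY
After move 3 (F): F=GGOO U=WWYY R=OGBR D=WWYY L=BROG
After move 4 (R'): R=GROB U=WBYR F=GWOY D=WGYO B=YRWB
Query: L face = BROG

Answer: B R O G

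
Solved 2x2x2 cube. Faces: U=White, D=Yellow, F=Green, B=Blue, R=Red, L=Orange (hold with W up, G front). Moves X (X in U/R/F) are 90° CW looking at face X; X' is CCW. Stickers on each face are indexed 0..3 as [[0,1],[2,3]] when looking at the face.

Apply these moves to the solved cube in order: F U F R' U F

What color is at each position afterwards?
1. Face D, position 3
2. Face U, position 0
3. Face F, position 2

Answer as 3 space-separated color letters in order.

Answer: R Y G

Derivation:
After move 1 (F): F=GGGG U=WWOO R=WRWR D=RRYY L=OYOY
After move 2 (U): U=OWOW F=WRGG R=BBWR B=OYBB L=GGOY
After move 3 (F): F=GWGR U=OWYG R=OBWR D=WBYY L=GROR
After move 4 (R'): R=BROW U=OBYO F=GWGG D=WWYR B=YYBB
After move 5 (U): U=YOOB F=BRGG R=YYOW B=GRBB L=GWOR
After move 6 (F): F=GBGR U=YORW R=OYBW D=OYYR L=GWOW
Query 1: D[3] = R
Query 2: U[0] = Y
Query 3: F[2] = G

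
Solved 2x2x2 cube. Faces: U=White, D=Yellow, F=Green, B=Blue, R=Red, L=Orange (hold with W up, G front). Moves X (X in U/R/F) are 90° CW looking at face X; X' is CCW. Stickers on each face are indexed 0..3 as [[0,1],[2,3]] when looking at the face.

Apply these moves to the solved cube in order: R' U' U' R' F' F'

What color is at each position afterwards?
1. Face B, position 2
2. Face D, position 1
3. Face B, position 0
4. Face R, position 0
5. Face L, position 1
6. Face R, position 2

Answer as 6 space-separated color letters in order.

After move 1 (R'): R=RRRR U=WBWB F=GWGW D=YGYG B=YBYB
After move 2 (U'): U=BBWW F=OOGW R=GWRR B=RRYB L=YBOO
After move 3 (U'): U=BWBW F=YBGW R=OORR B=GWYB L=RROO
After move 4 (R'): R=OROR U=BYBG F=YWGW D=YBYW B=GWGB
After move 5 (F'): F=WWYG U=BYOO R=BRYR D=ROYW L=RGOB
After move 6 (F'): F=WGWY U=BYBY R=ORRR D=GBYW L=ROOO
Query 1: B[2] = G
Query 2: D[1] = B
Query 3: B[0] = G
Query 4: R[0] = O
Query 5: L[1] = O
Query 6: R[2] = R

Answer: G B G O O R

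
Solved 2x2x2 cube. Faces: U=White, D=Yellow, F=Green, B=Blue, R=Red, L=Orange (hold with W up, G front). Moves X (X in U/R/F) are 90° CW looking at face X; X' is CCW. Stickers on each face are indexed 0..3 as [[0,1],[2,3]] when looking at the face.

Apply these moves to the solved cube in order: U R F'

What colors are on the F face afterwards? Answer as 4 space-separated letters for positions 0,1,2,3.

After move 1 (U): U=WWWW F=RRGG R=BBRR B=OOBB L=GGOO
After move 2 (R): R=RBRB U=WRWG F=RYGY D=YBYO B=WOWB
After move 3 (F'): F=YYRG U=WRRR R=BBYB D=GOYO L=GGOW
Query: F face = YYRG

Answer: Y Y R G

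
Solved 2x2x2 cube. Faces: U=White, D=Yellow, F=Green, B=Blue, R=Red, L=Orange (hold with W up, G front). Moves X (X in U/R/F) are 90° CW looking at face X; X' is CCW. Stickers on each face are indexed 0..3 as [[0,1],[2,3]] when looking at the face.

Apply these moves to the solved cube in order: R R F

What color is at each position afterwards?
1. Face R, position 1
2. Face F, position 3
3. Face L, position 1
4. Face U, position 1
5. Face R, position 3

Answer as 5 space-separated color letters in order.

After move 1 (R): R=RRRR U=WGWG F=GYGY D=YBYB B=WBWB
After move 2 (R): R=RRRR U=WYWY F=GBGB D=YWYW B=GBGB
After move 3 (F): F=GGBB U=WYOO R=WRYR D=RRYW L=OYOW
Query 1: R[1] = R
Query 2: F[3] = B
Query 3: L[1] = Y
Query 4: U[1] = Y
Query 5: R[3] = R

Answer: R B Y Y R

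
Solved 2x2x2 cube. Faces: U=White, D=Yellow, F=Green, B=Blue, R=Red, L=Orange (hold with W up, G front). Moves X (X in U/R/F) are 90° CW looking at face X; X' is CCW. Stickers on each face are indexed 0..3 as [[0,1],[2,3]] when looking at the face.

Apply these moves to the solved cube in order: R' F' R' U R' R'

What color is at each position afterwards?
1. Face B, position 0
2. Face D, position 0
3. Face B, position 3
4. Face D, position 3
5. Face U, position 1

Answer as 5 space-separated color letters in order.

Answer: R O B Y W

Derivation:
After move 1 (R'): R=RRRR U=WBWB F=GWGW D=YGYG B=YBYB
After move 2 (F'): F=WWGG U=WBRR R=GRYR D=OOYG L=OBOW
After move 3 (R'): R=RRGY U=WYRY F=WBGR D=OWYG B=GBOB
After move 4 (U): U=RWYY F=RRGR R=GBGY B=OBOB L=WBOW
After move 5 (R'): R=BYGG U=ROYO F=RWGY D=ORYR B=GBWB
After move 6 (R'): R=YGBG U=RWYG F=ROGO D=OWYY B=RBRB
Query 1: B[0] = R
Query 2: D[0] = O
Query 3: B[3] = B
Query 4: D[3] = Y
Query 5: U[1] = W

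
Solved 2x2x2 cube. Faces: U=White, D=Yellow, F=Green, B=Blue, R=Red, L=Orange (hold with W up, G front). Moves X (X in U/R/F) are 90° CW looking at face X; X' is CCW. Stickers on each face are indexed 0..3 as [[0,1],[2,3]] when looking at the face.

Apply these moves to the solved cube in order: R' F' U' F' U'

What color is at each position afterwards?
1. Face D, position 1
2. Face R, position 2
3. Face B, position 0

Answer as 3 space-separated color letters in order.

After move 1 (R'): R=RRRR U=WBWB F=GWGW D=YGYG B=YBYB
After move 2 (F'): F=WWGG U=WBRR R=GRYR D=OOYG L=OBOW
After move 3 (U'): U=BRWR F=OBGG R=WWYR B=GRYB L=YBOW
After move 4 (F'): F=BGOG U=BRWY R=OWOR D=BWYG L=YROW
After move 5 (U'): U=RYBW F=YROG R=BGOR B=OWYB L=GROW
Query 1: D[1] = W
Query 2: R[2] = O
Query 3: B[0] = O

Answer: W O O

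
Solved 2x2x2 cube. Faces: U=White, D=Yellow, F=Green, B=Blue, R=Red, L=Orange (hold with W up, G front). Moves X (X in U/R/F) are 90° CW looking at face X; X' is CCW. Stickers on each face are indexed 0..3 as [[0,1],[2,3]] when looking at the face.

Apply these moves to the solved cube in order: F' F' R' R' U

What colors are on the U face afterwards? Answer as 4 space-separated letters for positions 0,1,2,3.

Answer: Y W Y W

Derivation:
After move 1 (F'): F=GGGG U=WWRR R=YRYR D=OOYY L=OWOW
After move 2 (F'): F=GGGG U=WWYY R=OROR D=WWYY L=OROR
After move 3 (R'): R=RROO U=WBYB F=GWGY D=WGYG B=YBWB
After move 4 (R'): R=RORO U=WWYY F=GBGB D=WWYY B=GBGB
After move 5 (U): U=YWYW F=ROGB R=GBRO B=ORGB L=GBOR
Query: U face = YWYW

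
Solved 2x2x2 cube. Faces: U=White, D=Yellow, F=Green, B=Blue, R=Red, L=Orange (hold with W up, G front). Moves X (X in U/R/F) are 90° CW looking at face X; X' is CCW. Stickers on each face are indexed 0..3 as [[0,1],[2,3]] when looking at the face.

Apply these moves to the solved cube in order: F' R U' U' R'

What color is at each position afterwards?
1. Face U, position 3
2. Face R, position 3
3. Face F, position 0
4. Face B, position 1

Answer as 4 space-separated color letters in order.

Answer: G R R O

Derivation:
After move 1 (F'): F=GGGG U=WWRR R=YRYR D=OOYY L=OWOW
After move 2 (R): R=YYRR U=WGRG F=GOGY D=OBYB B=RBWB
After move 3 (U'): U=GGWR F=OWGY R=GORR B=YYWB L=RBOW
After move 4 (U'): U=GRGW F=RBGY R=OWRR B=GOWB L=YYOW
After move 5 (R'): R=WROR U=GWGG F=RRGW D=OBYY B=BOBB
Query 1: U[3] = G
Query 2: R[3] = R
Query 3: F[0] = R
Query 4: B[1] = O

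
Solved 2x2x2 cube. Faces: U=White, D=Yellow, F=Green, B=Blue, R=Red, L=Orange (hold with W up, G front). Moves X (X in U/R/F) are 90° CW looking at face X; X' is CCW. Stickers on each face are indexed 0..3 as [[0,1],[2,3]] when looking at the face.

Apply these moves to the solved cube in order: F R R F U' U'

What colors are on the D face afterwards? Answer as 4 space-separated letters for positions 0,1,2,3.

Answer: R R Y O

Derivation:
After move 1 (F): F=GGGG U=WWOO R=WRWR D=RRYY L=OYOY
After move 2 (R): R=WWRR U=WGOG F=GRGY D=RBYB B=OBWB
After move 3 (R): R=RWRW U=WROY F=GBGB D=RWYO B=GBGB
After move 4 (F): F=GGBB U=WRYY R=OWYW D=RRYO L=OROW
After move 5 (U'): U=RYWY F=ORBB R=GGYW B=OWGB L=GBOW
After move 6 (U'): U=YYRW F=GBBB R=ORYW B=GGGB L=OWOW
Query: D face = RRYO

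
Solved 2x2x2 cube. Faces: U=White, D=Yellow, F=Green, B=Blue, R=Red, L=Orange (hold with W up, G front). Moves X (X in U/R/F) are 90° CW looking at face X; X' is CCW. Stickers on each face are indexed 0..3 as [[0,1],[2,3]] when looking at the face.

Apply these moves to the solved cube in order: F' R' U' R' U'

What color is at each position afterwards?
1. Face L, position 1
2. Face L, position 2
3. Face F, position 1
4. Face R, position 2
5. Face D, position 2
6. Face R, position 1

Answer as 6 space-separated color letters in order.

After move 1 (F'): F=GGGG U=WWRR R=YRYR D=OOYY L=OWOW
After move 2 (R'): R=RRYY U=WBRB F=GWGR D=OGYG B=YBOB
After move 3 (U'): U=BBWR F=OWGR R=GWYY B=RROB L=YBOW
After move 4 (R'): R=WYGY U=BOWR F=OBGR D=OWYR B=GRGB
After move 5 (U'): U=ORBW F=YBGR R=OBGY B=WYGB L=GROW
Query 1: L[1] = R
Query 2: L[2] = O
Query 3: F[1] = B
Query 4: R[2] = G
Query 5: D[2] = Y
Query 6: R[1] = B

Answer: R O B G Y B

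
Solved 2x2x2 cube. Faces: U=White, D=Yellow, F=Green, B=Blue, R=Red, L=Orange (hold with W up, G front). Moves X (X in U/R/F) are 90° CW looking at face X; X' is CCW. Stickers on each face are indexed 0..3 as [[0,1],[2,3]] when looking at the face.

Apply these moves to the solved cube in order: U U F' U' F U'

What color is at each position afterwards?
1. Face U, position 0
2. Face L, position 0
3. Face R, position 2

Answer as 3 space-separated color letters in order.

After move 1 (U): U=WWWW F=RRGG R=BBRR B=OOBB L=GGOO
After move 2 (U): U=WWWW F=BBGG R=OORR B=GGBB L=RROO
After move 3 (F'): F=BGBG U=WWOR R=YOYR D=ROYY L=RWOW
After move 4 (U'): U=WRWO F=RWBG R=BGYR B=YOBB L=GGOW
After move 5 (F): F=BRGW U=WRWG R=WGOR D=YBYY L=GROO
After move 6 (U'): U=RGWW F=GRGW R=BROR B=WGBB L=YOOO
Query 1: U[0] = R
Query 2: L[0] = Y
Query 3: R[2] = O

Answer: R Y O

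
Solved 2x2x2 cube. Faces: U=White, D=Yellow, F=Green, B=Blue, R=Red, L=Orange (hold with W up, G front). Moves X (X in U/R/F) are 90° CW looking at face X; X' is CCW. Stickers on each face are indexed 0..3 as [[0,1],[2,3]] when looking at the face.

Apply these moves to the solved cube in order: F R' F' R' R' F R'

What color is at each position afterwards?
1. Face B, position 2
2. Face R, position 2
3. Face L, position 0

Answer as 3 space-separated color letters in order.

Answer: W R O

Derivation:
After move 1 (F): F=GGGG U=WWOO R=WRWR D=RRYY L=OYOY
After move 2 (R'): R=RRWW U=WBOB F=GWGO D=RGYG B=YBRB
After move 3 (F'): F=WOGG U=WBRW R=GRRW D=YYYG L=OBOO
After move 4 (R'): R=RWGR U=WRRY F=WBGW D=YOYG B=GBYB
After move 5 (R'): R=WRRG U=WYRG F=WRGY D=YBYW B=GBOB
After move 6 (F): F=GWYR U=WYOB R=RRGG D=RWYW L=OYOB
After move 7 (R'): R=RGRG U=WOOG F=GYYB D=RWYR B=WBWB
Query 1: B[2] = W
Query 2: R[2] = R
Query 3: L[0] = O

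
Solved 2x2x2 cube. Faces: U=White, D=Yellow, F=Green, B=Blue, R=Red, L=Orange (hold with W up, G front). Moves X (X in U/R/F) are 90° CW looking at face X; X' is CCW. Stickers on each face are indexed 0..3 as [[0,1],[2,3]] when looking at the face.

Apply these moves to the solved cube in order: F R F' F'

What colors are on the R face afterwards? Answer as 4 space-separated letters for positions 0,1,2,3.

Answer: Y W Y R

Derivation:
After move 1 (F): F=GGGG U=WWOO R=WRWR D=RRYY L=OYOY
After move 2 (R): R=WWRR U=WGOG F=GRGY D=RBYB B=OBWB
After move 3 (F'): F=RYGG U=WGWR R=BWRR D=YYYB L=OGOO
After move 4 (F'): F=YGRG U=WGBR R=YWYR D=GOYB L=OROW
Query: R face = YWYR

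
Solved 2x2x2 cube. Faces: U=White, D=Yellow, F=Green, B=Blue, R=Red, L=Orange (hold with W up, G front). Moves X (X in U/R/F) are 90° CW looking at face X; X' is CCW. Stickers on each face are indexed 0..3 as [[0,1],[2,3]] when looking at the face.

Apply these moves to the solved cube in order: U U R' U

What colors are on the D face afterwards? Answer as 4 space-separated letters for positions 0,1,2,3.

After move 1 (U): U=WWWW F=RRGG R=BBRR B=OOBB L=GGOO
After move 2 (U): U=WWWW F=BBGG R=OORR B=GGBB L=RROO
After move 3 (R'): R=OROR U=WBWG F=BWGW D=YBYG B=YGYB
After move 4 (U): U=WWGB F=ORGW R=YGOR B=RRYB L=BWOO
Query: D face = YBYG

Answer: Y B Y G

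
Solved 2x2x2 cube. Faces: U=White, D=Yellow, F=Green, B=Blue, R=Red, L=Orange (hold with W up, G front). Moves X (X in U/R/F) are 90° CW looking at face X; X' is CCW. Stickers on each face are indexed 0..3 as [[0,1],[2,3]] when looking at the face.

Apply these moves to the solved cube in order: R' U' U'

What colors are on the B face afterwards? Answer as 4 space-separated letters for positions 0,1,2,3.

Answer: G W Y B

Derivation:
After move 1 (R'): R=RRRR U=WBWB F=GWGW D=YGYG B=YBYB
After move 2 (U'): U=BBWW F=OOGW R=GWRR B=RRYB L=YBOO
After move 3 (U'): U=BWBW F=YBGW R=OORR B=GWYB L=RROO
Query: B face = GWYB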